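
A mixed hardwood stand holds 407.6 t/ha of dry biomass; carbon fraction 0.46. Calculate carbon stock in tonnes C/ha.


Formula: Carbon Stock = Biomass * Carbon Fraction
C = 407.6 t/ha * 0.46
C = 187.5 t C/ha

187.5


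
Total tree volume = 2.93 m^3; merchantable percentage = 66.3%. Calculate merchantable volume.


Formula: MV = V_total * (merchantable_pct / 100)
Merchantable fraction = 66.3% / 100 = 0.663
MV = 2.93 m^3 * 0.663 = 1.943 m^3

1.943


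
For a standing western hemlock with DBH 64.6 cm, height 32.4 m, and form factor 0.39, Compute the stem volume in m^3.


Formula: V = pi * (DBH/200)^2 * H * ff
Radius = DBH/200 = 64.6/200 = 0.323 m
Radius^2 = 0.323^2 = 0.104329 m^2
V = pi * 0.104329 * 32.4 * 0.39
V = 4.142 m^3

4.142


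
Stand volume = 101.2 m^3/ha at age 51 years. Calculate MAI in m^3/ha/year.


Formula: MAI = Total Volume / Stand Age
MAI = 101.2 m^3/ha / 51 years
MAI = 1.98 m^3/ha/year

1.98


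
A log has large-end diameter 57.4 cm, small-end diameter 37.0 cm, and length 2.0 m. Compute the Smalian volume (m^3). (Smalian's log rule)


Smalian: V = (A1 + A2)/2 * L,  A = pi*(D/200)^2
A1 = pi*(57.4/200)^2 = 0.25877 m^2
A2 = pi*(37.0/200)^2 = 0.107521 m^2
V = (0.25877+0.107521)/2*2.0 = 0.3663 m^3

0.3663


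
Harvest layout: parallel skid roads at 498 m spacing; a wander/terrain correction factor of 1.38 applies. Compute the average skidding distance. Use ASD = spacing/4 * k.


Formula: ASD = (spacing / 4) * correction
Uncorrected distance = spacing / 4 = 498 / 4 = 124.5 m
ASD = 124.5 * 1.38 = 172 m

172


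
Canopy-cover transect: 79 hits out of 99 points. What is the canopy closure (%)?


Formula: Canopy closure = covered points / total points * 100
Closure = 79 / 99 * 100
Closure = 0.798 * 100 = 79.8%

79.8


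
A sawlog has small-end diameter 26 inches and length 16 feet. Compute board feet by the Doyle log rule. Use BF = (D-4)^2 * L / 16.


Doyle: BF = (D - 4)^2 * L / 16
Adjusted diameter = 26 - 4 = 22 in
(D-4)^2 = 22^2 = 484
BF = 484 * 16 / 16 = 484 BF

484


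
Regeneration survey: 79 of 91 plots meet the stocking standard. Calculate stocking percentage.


Formula: Stocking % = stocked plots / total plots * 100
Stocking = 79 / 91 * 100
Stocking = 0.8681 * 100 = 86.8%

86.8


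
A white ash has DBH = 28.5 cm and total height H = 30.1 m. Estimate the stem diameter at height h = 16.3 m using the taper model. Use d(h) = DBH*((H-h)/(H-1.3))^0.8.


Taper: d(h) = DBH * ((H - h) / (H - 1.3))^0.8
Numerator = H - h = 30.1 - 16.3 = 13.8 m
Denominator = H - 1.3 = 30.1 - 1.3 = 28.8 m
Ratio = 13.8 / 28.8 = 0.47917
d = 28.5 * 0.47917^0.8 = 15.8 cm

15.8


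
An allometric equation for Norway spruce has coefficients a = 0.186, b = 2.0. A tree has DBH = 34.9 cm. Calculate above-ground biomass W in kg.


Formula: W = a * DBH^b  (allometric power law)
DBH^b = 34.9^2.0 = 1218.01
W = 0.186 * 1218.01 = 226.5 kg

226.5


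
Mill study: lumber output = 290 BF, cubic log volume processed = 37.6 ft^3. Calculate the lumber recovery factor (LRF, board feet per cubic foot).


Formula: LRF = Lumber Output (BF) / Log Input (ft^3)
LRF = 290 BF / 37.6 ft^3
LRF = 7.71 BF/ft^3

7.71


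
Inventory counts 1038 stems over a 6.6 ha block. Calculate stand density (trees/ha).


Formula: Stand Density = N_trees / Area_ha
Density = 1038 trees / 6.6 ha
Density = 157 trees/ha

157


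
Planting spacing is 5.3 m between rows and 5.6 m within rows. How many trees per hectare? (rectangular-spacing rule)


Formula: TPH = 10000 m^2/ha / (spacing_x * spacing_y)
Area per tree = 5.3 m * 5.6 m = 29.68 m^2
TPH = 10000 / 29.68 = 337 trees/ha

337


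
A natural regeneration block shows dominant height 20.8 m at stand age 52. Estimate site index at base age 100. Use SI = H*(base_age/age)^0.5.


Formula: SI = H_dom * (base_age / age)^0.5
Age ratio = 100 / 52 = 1.92308
sqrt(age_ratio) = 1.38675
SI = 20.8 * 1.38675 = 28.8 m

28.8


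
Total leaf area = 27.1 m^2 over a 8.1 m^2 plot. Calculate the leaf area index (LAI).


Formula: LAI = total leaf area / ground area  (dimensionless)
LAI = 27.1 m^2 / 8.1 m^2
LAI = 3.35

3.35


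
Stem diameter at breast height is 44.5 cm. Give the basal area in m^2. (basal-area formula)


Formula: BA = pi * (DBH/2)^2 / 10000  (cm^2 to m^2)
Radius = DBH/2 = 44.5/2 = 22.25 cm
BA = pi * 22.25^2 / 10000
   = 1555.2847 cm^2 / 10000
   = 0.1555 m^2

0.1555


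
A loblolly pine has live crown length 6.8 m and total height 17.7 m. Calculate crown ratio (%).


Formula: Crown Ratio = (Crown Length / Total Height) * 100
CR = (6.8 m / 17.7 m) * 100
CR = 0.3842 * 100 = 38.4%

38.4


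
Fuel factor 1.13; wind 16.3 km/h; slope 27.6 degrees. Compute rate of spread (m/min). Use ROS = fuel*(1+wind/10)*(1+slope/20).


Formula: ROS = fuel * (1 + wind/10) * (1 + slope/20)
Wind factor = 1 + 16.3/10 = 2.63
Slope factor = 1 + 27.6/20 = 2.38
ROS = 1.13 * 2.63 * 2.38 = 7.07 m/min

7.07


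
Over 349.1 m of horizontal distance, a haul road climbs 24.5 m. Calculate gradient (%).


Formula: Gradient = rise / run * 100
Gradient = 24.5 / 349.1 * 100 = 7.0%

7.0


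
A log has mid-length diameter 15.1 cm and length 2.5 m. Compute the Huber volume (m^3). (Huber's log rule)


Huber: V = Am * L,  Am = pi*(Dm/200)^2
Am = pi*(15.1/200)^2 = 0.017908 m^2
V = 0.017908*2.5 = 0.0448 m^3

0.0448


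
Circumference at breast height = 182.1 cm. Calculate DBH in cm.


Formula: DBH = C / pi
DBH = 182.1 / pi
pi = 3.14159...
DBH = 58.0 cm

58.0


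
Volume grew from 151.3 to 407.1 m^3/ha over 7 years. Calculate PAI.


Formula: PAI = (V_T2 - V_T1) / (T2 - T1)
Volume increment = 407.1 - 151.3 = 255.8 m^3/ha
PAI = 255.8 / 7 = 36.54 m^3/ha/year

36.54


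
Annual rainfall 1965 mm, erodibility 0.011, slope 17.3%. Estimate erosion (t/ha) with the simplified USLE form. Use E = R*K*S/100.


Formula: E = R * K * S / 100  (simplified USLE)
R * K = 1965 * 0.011 = 21.615
E = 21.615 * 17.3 / 100 = 3.74 t/ha

3.74


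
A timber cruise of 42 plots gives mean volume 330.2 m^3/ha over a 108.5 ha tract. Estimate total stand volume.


Formula: Total Volume = Mean Volume per ha * Total Area
Total Volume = 330.2 m^3/ha * 108.5 ha
Total Volume = 35827 m^3

35827


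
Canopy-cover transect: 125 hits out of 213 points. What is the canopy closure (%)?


Formula: Canopy closure = covered points / total points * 100
Closure = 125 / 213 * 100
Closure = 0.5869 * 100 = 58.7%

58.7


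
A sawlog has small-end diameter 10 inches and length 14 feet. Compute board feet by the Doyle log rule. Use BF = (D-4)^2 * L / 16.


Doyle: BF = (D - 4)^2 * L / 16
Adjusted diameter = 10 - 4 = 6 in
(D-4)^2 = 6^2 = 36
BF = 36 * 14 / 16 = 32 BF

32


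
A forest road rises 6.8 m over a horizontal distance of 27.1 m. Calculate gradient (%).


Formula: Gradient = rise / run * 100
Gradient = 6.8 / 27.1 * 100 = 25.1%

25.1


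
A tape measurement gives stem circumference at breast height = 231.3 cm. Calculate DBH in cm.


Formula: DBH = C / pi
DBH = 231.3 / pi
pi = 3.14159...
DBH = 73.6 cm

73.6


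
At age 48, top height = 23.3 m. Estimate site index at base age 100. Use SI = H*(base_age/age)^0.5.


Formula: SI = H_dom * (base_age / age)^0.5
Age ratio = 100 / 48 = 2.08333
sqrt(age_ratio) = 1.44338
SI = 23.3 * 1.44338 = 33.6 m

33.6


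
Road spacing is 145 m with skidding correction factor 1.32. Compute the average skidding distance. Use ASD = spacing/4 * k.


Formula: ASD = (spacing / 4) * correction
Uncorrected distance = spacing / 4 = 145 / 4 = 36.25 m
ASD = 36.25 * 1.32 = 48 m

48


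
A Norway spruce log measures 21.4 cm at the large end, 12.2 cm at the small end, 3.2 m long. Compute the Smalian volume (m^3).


Smalian: V = (A1 + A2)/2 * L,  A = pi*(D/200)^2
A1 = pi*(21.4/200)^2 = 0.035968 m^2
A2 = pi*(12.2/200)^2 = 0.01169 m^2
V = (0.035968+0.01169)/2*3.2 = 0.0763 m^3

0.0763


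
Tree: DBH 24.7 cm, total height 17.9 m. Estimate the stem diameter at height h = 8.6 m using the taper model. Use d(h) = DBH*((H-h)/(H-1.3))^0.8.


Taper: d(h) = DBH * ((H - h) / (H - 1.3))^0.8
Numerator = H - h = 17.9 - 8.6 = 9.3 m
Denominator = H - 1.3 = 17.9 - 1.3 = 16.6 m
Ratio = 9.3 / 16.6 = 0.56024
d = 24.7 * 0.56024^0.8 = 15.5 cm

15.5


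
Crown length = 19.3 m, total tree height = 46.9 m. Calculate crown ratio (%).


Formula: Crown Ratio = (Crown Length / Total Height) * 100
CR = (19.3 m / 46.9 m) * 100
CR = 0.4115 * 100 = 41.2%

41.2


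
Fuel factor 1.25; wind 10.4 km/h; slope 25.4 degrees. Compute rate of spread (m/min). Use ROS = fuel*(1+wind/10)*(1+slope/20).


Formula: ROS = fuel * (1 + wind/10) * (1 + slope/20)
Wind factor = 1 + 10.4/10 = 2.04
Slope factor = 1 + 25.4/20 = 2.27
ROS = 1.25 * 2.04 * 2.27 = 5.79 m/min

5.79


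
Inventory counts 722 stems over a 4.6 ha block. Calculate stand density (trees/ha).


Formula: Stand Density = N_trees / Area_ha
Density = 722 trees / 4.6 ha
Density = 157 trees/ha

157


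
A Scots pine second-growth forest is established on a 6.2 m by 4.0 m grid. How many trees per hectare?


Formula: TPH = 10000 m^2/ha / (spacing_x * spacing_y)
Area per tree = 6.2 m * 4.0 m = 24.8 m^2
TPH = 10000 / 24.8 = 403 trees/ha

403


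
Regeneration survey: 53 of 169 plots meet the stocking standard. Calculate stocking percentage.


Formula: Stocking % = stocked plots / total plots * 100
Stocking = 53 / 169 * 100
Stocking = 0.3136 * 100 = 31.4%

31.4


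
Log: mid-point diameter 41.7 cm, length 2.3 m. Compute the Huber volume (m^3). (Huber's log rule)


Huber: V = Am * L,  Am = pi*(Dm/200)^2
Am = pi*(41.7/200)^2 = 0.136572 m^2
V = 0.136572*2.3 = 0.3141 m^3

0.3141


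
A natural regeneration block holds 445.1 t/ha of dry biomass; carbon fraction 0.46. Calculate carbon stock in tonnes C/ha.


Formula: Carbon Stock = Biomass * Carbon Fraction
C = 445.1 t/ha * 0.46
C = 204.7 t C/ha

204.7


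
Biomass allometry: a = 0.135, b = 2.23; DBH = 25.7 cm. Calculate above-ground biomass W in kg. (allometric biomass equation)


Formula: W = a * DBH^b  (allometric power law)
DBH^b = 25.7^2.23 = 1393.6408
W = 0.135 * 1393.6408 = 188.1 kg

188.1


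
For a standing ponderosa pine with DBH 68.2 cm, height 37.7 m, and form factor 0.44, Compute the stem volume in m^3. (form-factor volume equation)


Formula: V = pi * (DBH/200)^2 * H * ff
Radius = DBH/200 = 68.2/200 = 0.341 m
Radius^2 = 0.341^2 = 0.116281 m^2
V = pi * 0.116281 * 37.7 * 0.44
V = 6.06 m^3

6.06


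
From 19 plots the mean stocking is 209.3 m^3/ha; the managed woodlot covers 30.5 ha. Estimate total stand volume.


Formula: Total Volume = Mean Volume per ha * Total Area
Total Volume = 209.3 m^3/ha * 30.5 ha
Total Volume = 6384 m^3

6384


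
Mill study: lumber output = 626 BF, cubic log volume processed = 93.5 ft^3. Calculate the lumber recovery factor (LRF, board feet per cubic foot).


Formula: LRF = Lumber Output (BF) / Log Input (ft^3)
LRF = 626 BF / 93.5 ft^3
LRF = 6.7 BF/ft^3

6.7


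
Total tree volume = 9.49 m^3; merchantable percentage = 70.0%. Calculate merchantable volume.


Formula: MV = V_total * (merchantable_pct / 100)
Merchantable fraction = 70.0% / 100 = 0.7
MV = 9.49 m^3 * 0.7 = 6.643 m^3

6.643


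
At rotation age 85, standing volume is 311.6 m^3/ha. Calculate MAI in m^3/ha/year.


Formula: MAI = Total Volume / Stand Age
MAI = 311.6 m^3/ha / 85 years
MAI = 3.67 m^3/ha/year

3.67


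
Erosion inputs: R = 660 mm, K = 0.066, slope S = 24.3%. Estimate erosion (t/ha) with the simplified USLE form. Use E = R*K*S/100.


Formula: E = R * K * S / 100  (simplified USLE)
R * K = 660 * 0.066 = 43.56
E = 43.56 * 24.3 / 100 = 10.59 t/ha

10.59


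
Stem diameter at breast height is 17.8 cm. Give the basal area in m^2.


Formula: BA = pi * (DBH/2)^2 / 10000  (cm^2 to m^2)
Radius = DBH/2 = 17.8/2 = 8.9 cm
BA = pi * 8.9^2 / 10000
   = 248.8456 cm^2 / 10000
   = 0.0249 m^2

0.0249


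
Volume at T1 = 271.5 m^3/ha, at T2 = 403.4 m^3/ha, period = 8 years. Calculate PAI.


Formula: PAI = (V_T2 - V_T1) / (T2 - T1)
Volume increment = 403.4 - 271.5 = 131.9 m^3/ha
PAI = 131.9 / 8 = 16.49 m^3/ha/year

16.49


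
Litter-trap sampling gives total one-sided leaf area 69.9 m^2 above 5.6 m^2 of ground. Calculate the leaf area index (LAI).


Formula: LAI = total leaf area / ground area  (dimensionless)
LAI = 69.9 m^2 / 5.6 m^2
LAI = 12.48

12.48


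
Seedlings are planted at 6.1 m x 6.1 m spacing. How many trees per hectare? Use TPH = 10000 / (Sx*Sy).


Formula: TPH = 10000 m^2/ha / (spacing_x * spacing_y)
Area per tree = 6.1 m * 6.1 m = 37.21 m^2
TPH = 10000 / 37.21 = 269 trees/ha

269


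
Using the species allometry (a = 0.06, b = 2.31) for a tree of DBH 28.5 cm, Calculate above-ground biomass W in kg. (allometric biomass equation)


Formula: W = a * DBH^b  (allometric power law)
DBH^b = 28.5^2.31 = 2294.5188
W = 0.06 * 2294.5188 = 137.7 kg

137.7


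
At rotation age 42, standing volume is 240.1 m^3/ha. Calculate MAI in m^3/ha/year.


Formula: MAI = Total Volume / Stand Age
MAI = 240.1 m^3/ha / 42 years
MAI = 5.72 m^3/ha/year

5.72


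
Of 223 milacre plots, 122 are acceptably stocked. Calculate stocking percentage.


Formula: Stocking % = stocked plots / total plots * 100
Stocking = 122 / 223 * 100
Stocking = 0.5471 * 100 = 54.7%

54.7


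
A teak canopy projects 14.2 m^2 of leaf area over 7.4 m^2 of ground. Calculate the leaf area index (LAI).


Formula: LAI = total leaf area / ground area  (dimensionless)
LAI = 14.2 m^2 / 7.4 m^2
LAI = 1.92

1.92


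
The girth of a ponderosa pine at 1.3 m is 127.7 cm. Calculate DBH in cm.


Formula: DBH = C / pi
DBH = 127.7 / pi
pi = 3.14159...
DBH = 40.6 cm

40.6


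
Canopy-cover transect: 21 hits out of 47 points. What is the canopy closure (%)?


Formula: Canopy closure = covered points / total points * 100
Closure = 21 / 47 * 100
Closure = 0.4468 * 100 = 44.7%

44.7


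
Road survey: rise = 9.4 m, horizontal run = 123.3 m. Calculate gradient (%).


Formula: Gradient = rise / run * 100
Gradient = 9.4 / 123.3 * 100 = 7.6%

7.6


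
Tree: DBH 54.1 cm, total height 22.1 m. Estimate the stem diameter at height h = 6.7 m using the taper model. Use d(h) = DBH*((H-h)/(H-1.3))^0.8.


Taper: d(h) = DBH * ((H - h) / (H - 1.3))^0.8
Numerator = H - h = 22.1 - 6.7 = 15.4 m
Denominator = H - 1.3 = 22.1 - 1.3 = 20.8 m
Ratio = 15.4 / 20.8 = 0.74038
d = 54.1 * 0.74038^0.8 = 42.5 cm

42.5


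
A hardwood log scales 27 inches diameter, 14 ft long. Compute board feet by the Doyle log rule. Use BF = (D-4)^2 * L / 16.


Doyle: BF = (D - 4)^2 * L / 16
Adjusted diameter = 27 - 4 = 23 in
(D-4)^2 = 23^2 = 529
BF = 529 * 14 / 16 = 463 BF

463


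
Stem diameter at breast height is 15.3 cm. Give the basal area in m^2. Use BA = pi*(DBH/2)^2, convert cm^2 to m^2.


Formula: BA = pi * (DBH/2)^2 / 10000  (cm^2 to m^2)
Radius = DBH/2 = 15.3/2 = 7.65 cm
BA = pi * 7.65^2 / 10000
   = 183.8539 cm^2 / 10000
   = 0.0184 m^2

0.0184


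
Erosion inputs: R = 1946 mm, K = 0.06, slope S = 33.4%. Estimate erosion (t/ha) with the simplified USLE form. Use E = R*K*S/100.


Formula: E = R * K * S / 100  (simplified USLE)
R * K = 1946 * 0.06 = 116.76
E = 116.76 * 33.4 / 100 = 39.0 t/ha

39.0


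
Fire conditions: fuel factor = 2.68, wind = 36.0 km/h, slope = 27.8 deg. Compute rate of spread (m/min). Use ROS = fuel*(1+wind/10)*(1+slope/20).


Formula: ROS = fuel * (1 + wind/10) * (1 + slope/20)
Wind factor = 1 + 36.0/10 = 4.6
Slope factor = 1 + 27.8/20 = 2.39
ROS = 2.68 * 4.6 * 2.39 = 29.46 m/min

29.46


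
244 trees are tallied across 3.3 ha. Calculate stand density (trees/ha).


Formula: Stand Density = N_trees / Area_ha
Density = 244 trees / 3.3 ha
Density = 74 trees/ha

74


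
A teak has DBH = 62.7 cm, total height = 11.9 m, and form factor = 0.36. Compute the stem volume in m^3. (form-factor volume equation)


Formula: V = pi * (DBH/200)^2 * H * ff
Radius = DBH/200 = 62.7/200 = 0.3135 m
Radius^2 = 0.3135^2 = 0.09828225 m^2
V = pi * 0.09828225 * 11.9 * 0.36
V = 1.323 m^3

1.323


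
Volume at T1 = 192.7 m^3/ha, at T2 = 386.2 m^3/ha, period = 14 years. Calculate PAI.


Formula: PAI = (V_T2 - V_T1) / (T2 - T1)
Volume increment = 386.2 - 192.7 = 193.5 m^3/ha
PAI = 193.5 / 14 = 13.82 m^3/ha/year

13.82


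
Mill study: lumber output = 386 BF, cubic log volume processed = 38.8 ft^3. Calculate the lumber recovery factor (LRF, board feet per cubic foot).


Formula: LRF = Lumber Output (BF) / Log Input (ft^3)
LRF = 386 BF / 38.8 ft^3
LRF = 9.95 BF/ft^3

9.95


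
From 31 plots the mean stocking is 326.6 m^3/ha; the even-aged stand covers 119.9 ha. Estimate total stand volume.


Formula: Total Volume = Mean Volume per ha * Total Area
Total Volume = 326.6 m^3/ha * 119.9 ha
Total Volume = 39159 m^3

39159


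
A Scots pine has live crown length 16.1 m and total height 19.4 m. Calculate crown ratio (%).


Formula: Crown Ratio = (Crown Length / Total Height) * 100
CR = (16.1 m / 19.4 m) * 100
CR = 0.8299 * 100 = 83.0%

83.0


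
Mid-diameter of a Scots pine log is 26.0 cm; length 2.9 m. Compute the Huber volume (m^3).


Huber: V = Am * L,  Am = pi*(Dm/200)^2
Am = pi*(26.0/200)^2 = 0.053093 m^2
V = 0.053093*2.9 = 0.154 m^3

0.154


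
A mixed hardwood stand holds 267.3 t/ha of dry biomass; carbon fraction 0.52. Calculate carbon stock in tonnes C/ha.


Formula: Carbon Stock = Biomass * Carbon Fraction
C = 267.3 t/ha * 0.52
C = 139.0 t C/ha

139.0


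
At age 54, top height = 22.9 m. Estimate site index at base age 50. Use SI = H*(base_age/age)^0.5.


Formula: SI = H_dom * (base_age / age)^0.5
Age ratio = 50 / 54 = 0.92593
sqrt(age_ratio) = 0.96225
SI = 22.9 * 0.96225 = 22.0 m

22.0


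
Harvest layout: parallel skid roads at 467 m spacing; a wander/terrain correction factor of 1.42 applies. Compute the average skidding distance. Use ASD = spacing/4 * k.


Formula: ASD = (spacing / 4) * correction
Uncorrected distance = spacing / 4 = 467 / 4 = 116.75 m
ASD = 116.75 * 1.42 = 166 m

166


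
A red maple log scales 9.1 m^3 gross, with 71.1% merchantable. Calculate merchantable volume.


Formula: MV = V_total * (merchantable_pct / 100)
Merchantable fraction = 71.1% / 100 = 0.711
MV = 9.1 m^3 * 0.711 = 6.47 m^3

6.47


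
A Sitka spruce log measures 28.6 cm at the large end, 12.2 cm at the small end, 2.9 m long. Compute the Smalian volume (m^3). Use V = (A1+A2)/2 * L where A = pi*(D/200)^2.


Smalian: V = (A1 + A2)/2 * L,  A = pi*(D/200)^2
A1 = pi*(28.6/200)^2 = 0.064242 m^2
A2 = pi*(12.2/200)^2 = 0.01169 m^2
V = (0.064242+0.01169)/2*2.9 = 0.1101 m^3

0.1101


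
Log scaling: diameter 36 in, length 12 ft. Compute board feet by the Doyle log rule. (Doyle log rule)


Doyle: BF = (D - 4)^2 * L / 16
Adjusted diameter = 36 - 4 = 32 in
(D-4)^2 = 32^2 = 1024
BF = 1024 * 12 / 16 = 768 BF

768


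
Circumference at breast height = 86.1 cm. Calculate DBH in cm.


Formula: DBH = C / pi
DBH = 86.1 / pi
pi = 3.14159...
DBH = 27.4 cm

27.4


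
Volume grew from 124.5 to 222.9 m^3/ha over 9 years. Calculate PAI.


Formula: PAI = (V_T2 - V_T1) / (T2 - T1)
Volume increment = 222.9 - 124.5 = 98.4 m^3/ha
PAI = 98.4 / 9 = 10.93 m^3/ha/year

10.93


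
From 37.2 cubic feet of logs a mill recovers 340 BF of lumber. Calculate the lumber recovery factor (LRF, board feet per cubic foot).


Formula: LRF = Lumber Output (BF) / Log Input (ft^3)
LRF = 340 BF / 37.2 ft^3
LRF = 9.14 BF/ft^3

9.14


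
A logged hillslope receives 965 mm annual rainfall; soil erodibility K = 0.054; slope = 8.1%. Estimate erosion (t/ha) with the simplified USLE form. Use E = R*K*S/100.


Formula: E = R * K * S / 100  (simplified USLE)
R * K = 965 * 0.054 = 52.11
E = 52.11 * 8.1 / 100 = 4.22 t/ha

4.22


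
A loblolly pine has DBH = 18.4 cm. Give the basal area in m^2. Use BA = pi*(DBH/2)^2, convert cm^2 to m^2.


Formula: BA = pi * (DBH/2)^2 / 10000  (cm^2 to m^2)
Radius = DBH/2 = 18.4/2 = 9.2 cm
BA = pi * 9.2^2 / 10000
   = 265.9044 cm^2 / 10000
   = 0.0266 m^2

0.0266


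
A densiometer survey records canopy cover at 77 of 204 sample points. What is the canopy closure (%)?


Formula: Canopy closure = covered points / total points * 100
Closure = 77 / 204 * 100
Closure = 0.3775 * 100 = 37.7%

37.7


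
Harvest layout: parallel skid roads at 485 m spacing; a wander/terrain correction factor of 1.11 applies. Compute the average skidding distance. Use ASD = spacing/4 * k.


Formula: ASD = (spacing / 4) * correction
Uncorrected distance = spacing / 4 = 485 / 4 = 121.25 m
ASD = 121.25 * 1.11 = 135 m

135


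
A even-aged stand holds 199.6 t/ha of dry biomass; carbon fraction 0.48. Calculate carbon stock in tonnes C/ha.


Formula: Carbon Stock = Biomass * Carbon Fraction
C = 199.6 t/ha * 0.48
C = 95.8 t C/ha

95.8


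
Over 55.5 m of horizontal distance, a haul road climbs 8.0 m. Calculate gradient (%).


Formula: Gradient = rise / run * 100
Gradient = 8.0 / 55.5 * 100 = 14.4%

14.4


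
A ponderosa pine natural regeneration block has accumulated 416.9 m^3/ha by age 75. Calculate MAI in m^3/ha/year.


Formula: MAI = Total Volume / Stand Age
MAI = 416.9 m^3/ha / 75 years
MAI = 5.56 m^3/ha/year

5.56


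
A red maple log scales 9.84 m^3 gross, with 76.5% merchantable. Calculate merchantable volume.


Formula: MV = V_total * (merchantable_pct / 100)
Merchantable fraction = 76.5% / 100 = 0.765
MV = 9.84 m^3 * 0.765 = 7.528 m^3

7.528


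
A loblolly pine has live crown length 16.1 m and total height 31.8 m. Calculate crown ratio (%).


Formula: Crown Ratio = (Crown Length / Total Height) * 100
CR = (16.1 m / 31.8 m) * 100
CR = 0.5063 * 100 = 50.6%

50.6


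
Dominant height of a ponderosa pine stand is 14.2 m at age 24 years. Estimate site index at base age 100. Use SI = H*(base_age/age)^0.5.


Formula: SI = H_dom * (base_age / age)^0.5
Age ratio = 100 / 24 = 4.16667
sqrt(age_ratio) = 2.04124
SI = 14.2 * 2.04124 = 29.0 m

29.0


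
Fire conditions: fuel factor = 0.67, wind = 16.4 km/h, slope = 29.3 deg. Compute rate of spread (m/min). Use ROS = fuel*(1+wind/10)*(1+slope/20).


Formula: ROS = fuel * (1 + wind/10) * (1 + slope/20)
Wind factor = 1 + 16.4/10 = 2.64
Slope factor = 1 + 29.3/20 = 2.465
ROS = 0.67 * 2.64 * 2.465 = 4.36 m/min

4.36


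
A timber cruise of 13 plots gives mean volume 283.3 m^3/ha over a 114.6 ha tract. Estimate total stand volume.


Formula: Total Volume = Mean Volume per ha * Total Area
Total Volume = 283.3 m^3/ha * 114.6 ha
Total Volume = 32466 m^3

32466


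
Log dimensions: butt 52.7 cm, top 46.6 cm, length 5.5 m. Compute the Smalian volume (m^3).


Smalian: V = (A1 + A2)/2 * L,  A = pi*(D/200)^2
A1 = pi*(52.7/200)^2 = 0.218128 m^2
A2 = pi*(46.6/200)^2 = 0.170554 m^2
V = (0.218128+0.170554)/2*5.5 = 1.0689 m^3

1.0689


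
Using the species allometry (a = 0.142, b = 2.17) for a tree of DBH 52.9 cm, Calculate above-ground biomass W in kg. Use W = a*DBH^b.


Formula: W = a * DBH^b  (allometric power law)
DBH^b = 52.9^2.17 = 5494.1284
W = 0.142 * 5494.1284 = 780.2 kg

780.2


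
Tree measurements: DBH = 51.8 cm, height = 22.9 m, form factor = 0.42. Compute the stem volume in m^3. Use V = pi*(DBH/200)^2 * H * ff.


Formula: V = pi * (DBH/200)^2 * H * ff
Radius = DBH/200 = 51.8/200 = 0.259 m
Radius^2 = 0.259^2 = 0.067081 m^2
V = pi * 0.067081 * 22.9 * 0.42
V = 2.027 m^3

2.027


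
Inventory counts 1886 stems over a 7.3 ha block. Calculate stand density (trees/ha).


Formula: Stand Density = N_trees / Area_ha
Density = 1886 trees / 7.3 ha
Density = 258 trees/ha

258


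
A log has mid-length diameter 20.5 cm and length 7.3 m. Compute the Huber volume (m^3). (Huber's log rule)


Huber: V = Am * L,  Am = pi*(Dm/200)^2
Am = pi*(20.5/200)^2 = 0.033006 m^2
V = 0.033006*7.3 = 0.2409 m^3

0.2409


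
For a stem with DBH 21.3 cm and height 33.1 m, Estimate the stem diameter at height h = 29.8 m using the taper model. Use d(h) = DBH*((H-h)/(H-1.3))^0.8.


Taper: d(h) = DBH * ((H - h) / (H - 1.3))^0.8
Numerator = H - h = 33.1 - 29.8 = 3.3 m
Denominator = H - 1.3 = 33.1 - 1.3 = 31.8 m
Ratio = 3.3 / 31.8 = 0.10377
d = 21.3 * 0.10377^0.8 = 3.5 cm

3.5


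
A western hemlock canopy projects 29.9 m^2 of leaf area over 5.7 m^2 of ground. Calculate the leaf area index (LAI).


Formula: LAI = total leaf area / ground area  (dimensionless)
LAI = 29.9 m^2 / 5.7 m^2
LAI = 5.25

5.25


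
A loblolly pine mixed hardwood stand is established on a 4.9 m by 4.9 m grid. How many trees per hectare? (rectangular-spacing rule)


Formula: TPH = 10000 m^2/ha / (spacing_x * spacing_y)
Area per tree = 4.9 m * 4.9 m = 24.01 m^2
TPH = 10000 / 24.01 = 416 trees/ha

416


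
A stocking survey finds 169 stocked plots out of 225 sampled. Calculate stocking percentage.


Formula: Stocking % = stocked plots / total plots * 100
Stocking = 169 / 225 * 100
Stocking = 0.7511 * 100 = 75.1%

75.1


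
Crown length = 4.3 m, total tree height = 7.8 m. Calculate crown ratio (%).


Formula: Crown Ratio = (Crown Length / Total Height) * 100
CR = (4.3 m / 7.8 m) * 100
CR = 0.5513 * 100 = 55.1%

55.1


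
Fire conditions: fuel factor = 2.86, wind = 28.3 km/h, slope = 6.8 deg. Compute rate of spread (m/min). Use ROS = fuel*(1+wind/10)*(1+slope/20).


Formula: ROS = fuel * (1 + wind/10) * (1 + slope/20)
Wind factor = 1 + 28.3/10 = 3.83
Slope factor = 1 + 6.8/20 = 1.34
ROS = 2.86 * 3.83 * 1.34 = 14.68 m/min

14.68


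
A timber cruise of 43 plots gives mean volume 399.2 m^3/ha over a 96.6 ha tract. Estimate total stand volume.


Formula: Total Volume = Mean Volume per ha * Total Area
Total Volume = 399.2 m^3/ha * 96.6 ha
Total Volume = 38563 m^3

38563


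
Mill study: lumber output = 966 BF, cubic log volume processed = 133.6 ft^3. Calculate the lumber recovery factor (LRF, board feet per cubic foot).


Formula: LRF = Lumber Output (BF) / Log Input (ft^3)
LRF = 966 BF / 133.6 ft^3
LRF = 7.23 BF/ft^3

7.23


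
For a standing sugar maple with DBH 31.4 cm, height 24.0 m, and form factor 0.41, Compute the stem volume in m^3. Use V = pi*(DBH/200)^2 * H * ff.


Formula: V = pi * (DBH/200)^2 * H * ff
Radius = DBH/200 = 31.4/200 = 0.157 m
Radius^2 = 0.157^2 = 0.024649 m^2
V = pi * 0.024649 * 24.0 * 0.41
V = 0.762 m^3

0.762


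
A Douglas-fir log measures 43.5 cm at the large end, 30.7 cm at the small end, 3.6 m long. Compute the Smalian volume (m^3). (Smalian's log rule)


Smalian: V = (A1 + A2)/2 * L,  A = pi*(D/200)^2
A1 = pi*(43.5/200)^2 = 0.148617 m^2
A2 = pi*(30.7/200)^2 = 0.074023 m^2
V = (0.148617+0.074023)/2*3.6 = 0.4008 m^3

0.4008


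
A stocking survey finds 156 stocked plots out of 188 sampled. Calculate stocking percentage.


Formula: Stocking % = stocked plots / total plots * 100
Stocking = 156 / 188 * 100
Stocking = 0.8298 * 100 = 83.0%

83.0


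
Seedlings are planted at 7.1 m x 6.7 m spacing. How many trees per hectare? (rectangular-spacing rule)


Formula: TPH = 10000 m^2/ha / (spacing_x * spacing_y)
Area per tree = 7.1 m * 6.7 m = 47.57 m^2
TPH = 10000 / 47.57 = 210 trees/ha

210


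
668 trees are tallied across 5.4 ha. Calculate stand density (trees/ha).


Formula: Stand Density = N_trees / Area_ha
Density = 668 trees / 5.4 ha
Density = 124 trees/ha

124


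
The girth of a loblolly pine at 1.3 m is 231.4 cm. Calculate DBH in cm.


Formula: DBH = C / pi
DBH = 231.4 / pi
pi = 3.14159...
DBH = 73.7 cm

73.7


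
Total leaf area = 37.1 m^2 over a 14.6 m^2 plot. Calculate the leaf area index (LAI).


Formula: LAI = total leaf area / ground area  (dimensionless)
LAI = 37.1 m^2 / 14.6 m^2
LAI = 2.54

2.54


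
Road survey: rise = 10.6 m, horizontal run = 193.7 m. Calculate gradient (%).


Formula: Gradient = rise / run * 100
Gradient = 10.6 / 193.7 * 100 = 5.5%

5.5


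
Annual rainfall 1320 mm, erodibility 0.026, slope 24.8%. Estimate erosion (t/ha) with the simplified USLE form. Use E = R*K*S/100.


Formula: E = R * K * S / 100  (simplified USLE)
R * K = 1320 * 0.026 = 34.32
E = 34.32 * 24.8 / 100 = 8.51 t/ha

8.51


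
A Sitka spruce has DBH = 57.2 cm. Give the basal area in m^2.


Formula: BA = pi * (DBH/2)^2 / 10000  (cm^2 to m^2)
Radius = DBH/2 = 57.2/2 = 28.6 cm
BA = pi * 28.6^2 / 10000
   = 2569.6971 cm^2 / 10000
   = 0.257 m^2

0.257


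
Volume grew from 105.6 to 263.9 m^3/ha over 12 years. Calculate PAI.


Formula: PAI = (V_T2 - V_T1) / (T2 - T1)
Volume increment = 263.9 - 105.6 = 158.3 m^3/ha
PAI = 158.3 / 12 = 13.19 m^3/ha/year

13.19


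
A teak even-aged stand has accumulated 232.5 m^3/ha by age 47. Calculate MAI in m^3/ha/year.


Formula: MAI = Total Volume / Stand Age
MAI = 232.5 m^3/ha / 47 years
MAI = 4.95 m^3/ha/year

4.95


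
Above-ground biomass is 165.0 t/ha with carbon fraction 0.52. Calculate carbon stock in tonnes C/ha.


Formula: Carbon Stock = Biomass * Carbon Fraction
C = 165.0 t/ha * 0.52
C = 85.8 t C/ha

85.8


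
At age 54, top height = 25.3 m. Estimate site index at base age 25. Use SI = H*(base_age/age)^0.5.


Formula: SI = H_dom * (base_age / age)^0.5
Age ratio = 25 / 54 = 0.46296
sqrt(age_ratio) = 0.68041
SI = 25.3 * 0.68041 = 17.2 m

17.2


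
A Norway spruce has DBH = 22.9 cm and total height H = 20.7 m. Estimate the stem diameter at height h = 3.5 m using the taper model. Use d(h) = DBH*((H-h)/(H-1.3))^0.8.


Taper: d(h) = DBH * ((H - h) / (H - 1.3))^0.8
Numerator = H - h = 20.7 - 3.5 = 17.2 m
Denominator = H - 1.3 = 20.7 - 1.3 = 19.4 m
Ratio = 17.2 / 19.4 = 0.8866
d = 22.9 * 0.8866^0.8 = 20.8 cm

20.8


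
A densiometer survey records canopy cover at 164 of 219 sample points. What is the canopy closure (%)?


Formula: Canopy closure = covered points / total points * 100
Closure = 164 / 219 * 100
Closure = 0.7489 * 100 = 74.9%

74.9


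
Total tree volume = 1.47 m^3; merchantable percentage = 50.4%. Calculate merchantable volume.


Formula: MV = V_total * (merchantable_pct / 100)
Merchantable fraction = 50.4% / 100 = 0.504
MV = 1.47 m^3 * 0.504 = 0.741 m^3

0.741


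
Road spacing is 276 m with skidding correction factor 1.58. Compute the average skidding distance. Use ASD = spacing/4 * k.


Formula: ASD = (spacing / 4) * correction
Uncorrected distance = spacing / 4 = 276 / 4 = 69 m
ASD = 69 * 1.58 = 109 m

109


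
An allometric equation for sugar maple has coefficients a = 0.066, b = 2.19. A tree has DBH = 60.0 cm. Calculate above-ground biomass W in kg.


Formula: W = a * DBH^b  (allometric power law)
DBH^b = 60.0^2.19 = 7837.0251
W = 0.066 * 7837.0251 = 517.2 kg

517.2


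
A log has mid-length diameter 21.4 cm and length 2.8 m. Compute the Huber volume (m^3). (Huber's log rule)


Huber: V = Am * L,  Am = pi*(Dm/200)^2
Am = pi*(21.4/200)^2 = 0.035968 m^2
V = 0.035968*2.8 = 0.1007 m^3

0.1007


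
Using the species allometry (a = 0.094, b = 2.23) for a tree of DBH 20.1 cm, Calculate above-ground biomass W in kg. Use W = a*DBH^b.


Formula: W = a * DBH^b  (allometric power law)
DBH^b = 20.1^2.23 = 805.6144
W = 0.094 * 805.6144 = 75.7 kg

75.7


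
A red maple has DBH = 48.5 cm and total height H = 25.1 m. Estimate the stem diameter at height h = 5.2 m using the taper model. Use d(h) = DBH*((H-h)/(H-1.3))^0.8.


Taper: d(h) = DBH * ((H - h) / (H - 1.3))^0.8
Numerator = H - h = 25.1 - 5.2 = 19.9 m
Denominator = H - 1.3 = 25.1 - 1.3 = 23.8 m
Ratio = 19.9 / 23.8 = 0.83613
d = 48.5 * 0.83613^0.8 = 42.0 cm

42.0


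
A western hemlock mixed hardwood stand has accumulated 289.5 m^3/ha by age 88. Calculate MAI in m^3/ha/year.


Formula: MAI = Total Volume / Stand Age
MAI = 289.5 m^3/ha / 88 years
MAI = 3.29 m^3/ha/year

3.29


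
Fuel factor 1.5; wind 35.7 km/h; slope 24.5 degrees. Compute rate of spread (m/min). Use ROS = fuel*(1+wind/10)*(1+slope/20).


Formula: ROS = fuel * (1 + wind/10) * (1 + slope/20)
Wind factor = 1 + 35.7/10 = 4.57
Slope factor = 1 + 24.5/20 = 2.225
ROS = 1.5 * 4.57 * 2.225 = 15.25 m/min

15.25


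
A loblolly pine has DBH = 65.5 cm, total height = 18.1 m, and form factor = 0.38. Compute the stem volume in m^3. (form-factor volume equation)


Formula: V = pi * (DBH/200)^2 * H * ff
Radius = DBH/200 = 65.5/200 = 0.3275 m
Radius^2 = 0.3275^2 = 0.10725625 m^2
V = pi * 0.10725625 * 18.1 * 0.38
V = 2.318 m^3

2.318


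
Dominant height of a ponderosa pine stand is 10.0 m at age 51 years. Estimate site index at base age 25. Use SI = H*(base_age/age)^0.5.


Formula: SI = H_dom * (base_age / age)^0.5
Age ratio = 25 / 51 = 0.4902
sqrt(age_ratio) = 0.70014
SI = 10.0 * 0.70014 = 7.0 m

7.0


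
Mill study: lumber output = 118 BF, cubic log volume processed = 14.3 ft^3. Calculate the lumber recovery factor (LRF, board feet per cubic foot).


Formula: LRF = Lumber Output (BF) / Log Input (ft^3)
LRF = 118 BF / 14.3 ft^3
LRF = 8.25 BF/ft^3

8.25


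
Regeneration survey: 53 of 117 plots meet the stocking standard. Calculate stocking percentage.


Formula: Stocking % = stocked plots / total plots * 100
Stocking = 53 / 117 * 100
Stocking = 0.453 * 100 = 45.3%

45.3


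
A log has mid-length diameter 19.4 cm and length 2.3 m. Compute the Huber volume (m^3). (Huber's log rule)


Huber: V = Am * L,  Am = pi*(Dm/200)^2
Am = pi*(19.4/200)^2 = 0.029559 m^2
V = 0.029559*2.3 = 0.068 m^3

0.068


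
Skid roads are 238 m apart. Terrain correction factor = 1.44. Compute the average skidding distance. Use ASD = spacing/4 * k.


Formula: ASD = (spacing / 4) * correction
Uncorrected distance = spacing / 4 = 238 / 4 = 59.5 m
ASD = 59.5 * 1.44 = 86 m

86


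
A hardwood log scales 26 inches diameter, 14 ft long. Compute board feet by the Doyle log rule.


Doyle: BF = (D - 4)^2 * L / 16
Adjusted diameter = 26 - 4 = 22 in
(D-4)^2 = 22^2 = 484
BF = 484 * 14 / 16 = 424 BF

424


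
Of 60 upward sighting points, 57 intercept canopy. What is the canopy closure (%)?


Formula: Canopy closure = covered points / total points * 100
Closure = 57 / 60 * 100
Closure = 0.95 * 100 = 95.0%

95.0


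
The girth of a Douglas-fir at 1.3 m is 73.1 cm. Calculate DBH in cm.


Formula: DBH = C / pi
DBH = 73.1 / pi
pi = 3.14159...
DBH = 23.3 cm

23.3


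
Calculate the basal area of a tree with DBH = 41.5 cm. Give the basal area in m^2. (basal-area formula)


Formula: BA = pi * (DBH/2)^2 / 10000  (cm^2 to m^2)
Radius = DBH/2 = 41.5/2 = 20.75 cm
BA = pi * 20.75^2 / 10000
   = 1352.652 cm^2 / 10000
   = 0.1353 m^2

0.1353


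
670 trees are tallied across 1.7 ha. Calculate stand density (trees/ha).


Formula: Stand Density = N_trees / Area_ha
Density = 670 trees / 1.7 ha
Density = 394 trees/ha

394


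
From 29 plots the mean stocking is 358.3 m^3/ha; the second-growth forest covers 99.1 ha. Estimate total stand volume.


Formula: Total Volume = Mean Volume per ha * Total Area
Total Volume = 358.3 m^3/ha * 99.1 ha
Total Volume = 35508 m^3

35508


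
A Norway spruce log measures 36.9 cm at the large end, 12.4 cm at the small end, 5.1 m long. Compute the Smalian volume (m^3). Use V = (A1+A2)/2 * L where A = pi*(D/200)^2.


Smalian: V = (A1 + A2)/2 * L,  A = pi*(D/200)^2
A1 = pi*(36.9/200)^2 = 0.106941 m^2
A2 = pi*(12.4/200)^2 = 0.012076 m^2
V = (0.106941+0.012076)/2*5.1 = 0.3035 m^3

0.3035


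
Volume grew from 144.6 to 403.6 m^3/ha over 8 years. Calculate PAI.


Formula: PAI = (V_T2 - V_T1) / (T2 - T1)
Volume increment = 403.6 - 144.6 = 259.0 m^3/ha
PAI = 259.0 / 8 = 32.38 m^3/ha/year

32.38


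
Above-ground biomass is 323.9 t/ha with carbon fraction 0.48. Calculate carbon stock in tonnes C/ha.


Formula: Carbon Stock = Biomass * Carbon Fraction
C = 323.9 t/ha * 0.48
C = 155.5 t C/ha

155.5


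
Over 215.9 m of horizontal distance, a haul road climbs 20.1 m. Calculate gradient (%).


Formula: Gradient = rise / run * 100
Gradient = 20.1 / 215.9 * 100 = 9.3%

9.3


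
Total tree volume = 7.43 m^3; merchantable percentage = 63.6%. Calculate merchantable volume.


Formula: MV = V_total * (merchantable_pct / 100)
Merchantable fraction = 63.6% / 100 = 0.636
MV = 7.43 m^3 * 0.636 = 4.725 m^3

4.725


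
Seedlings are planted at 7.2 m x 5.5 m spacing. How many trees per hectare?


Formula: TPH = 10000 m^2/ha / (spacing_x * spacing_y)
Area per tree = 7.2 m * 5.5 m = 39.6 m^2
TPH = 10000 / 39.6 = 253 trees/ha

253


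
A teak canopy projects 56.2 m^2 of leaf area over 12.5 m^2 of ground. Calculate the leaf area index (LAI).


Formula: LAI = total leaf area / ground area  (dimensionless)
LAI = 56.2 m^2 / 12.5 m^2
LAI = 4.5

4.5


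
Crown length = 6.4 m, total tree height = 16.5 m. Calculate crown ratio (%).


Formula: Crown Ratio = (Crown Length / Total Height) * 100
CR = (6.4 m / 16.5 m) * 100
CR = 0.3879 * 100 = 38.8%

38.8


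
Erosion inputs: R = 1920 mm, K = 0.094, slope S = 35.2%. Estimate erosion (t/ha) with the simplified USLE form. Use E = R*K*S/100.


Formula: E = R * K * S / 100  (simplified USLE)
R * K = 1920 * 0.094 = 180.48
E = 180.48 * 35.2 / 100 = 63.53 t/ha

63.53


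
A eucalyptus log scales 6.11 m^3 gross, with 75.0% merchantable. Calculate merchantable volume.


Formula: MV = V_total * (merchantable_pct / 100)
Merchantable fraction = 75.0% / 100 = 0.75
MV = 6.11 m^3 * 0.75 = 4.583 m^3

4.583


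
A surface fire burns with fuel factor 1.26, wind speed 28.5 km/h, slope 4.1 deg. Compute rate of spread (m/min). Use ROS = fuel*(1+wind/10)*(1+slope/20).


Formula: ROS = fuel * (1 + wind/10) * (1 + slope/20)
Wind factor = 1 + 28.5/10 = 3.85
Slope factor = 1 + 4.1/20 = 1.205
ROS = 1.26 * 3.85 * 1.205 = 5.85 m/min

5.85


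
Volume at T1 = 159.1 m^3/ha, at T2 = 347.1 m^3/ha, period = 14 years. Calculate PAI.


Formula: PAI = (V_T2 - V_T1) / (T2 - T1)
Volume increment = 347.1 - 159.1 = 188.0 m^3/ha
PAI = 188.0 / 14 = 13.43 m^3/ha/year

13.43


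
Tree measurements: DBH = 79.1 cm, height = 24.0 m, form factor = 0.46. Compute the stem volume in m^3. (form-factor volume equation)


Formula: V = pi * (DBH/200)^2 * H * ff
Radius = DBH/200 = 79.1/200 = 0.3955 m
Radius^2 = 0.3955^2 = 0.15642025 m^2
V = pi * 0.15642025 * 24.0 * 0.46
V = 5.425 m^3

5.425


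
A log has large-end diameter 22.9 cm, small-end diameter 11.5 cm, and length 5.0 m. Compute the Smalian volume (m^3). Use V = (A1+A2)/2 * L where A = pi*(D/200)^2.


Smalian: V = (A1 + A2)/2 * L,  A = pi*(D/200)^2
A1 = pi*(22.9/200)^2 = 0.041187 m^2
A2 = pi*(11.5/200)^2 = 0.010387 m^2
V = (0.041187+0.010387)/2*5.0 = 0.1289 m^3

0.1289


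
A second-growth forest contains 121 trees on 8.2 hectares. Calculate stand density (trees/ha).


Formula: Stand Density = N_trees / Area_ha
Density = 121 trees / 8.2 ha
Density = 15 trees/ha

15


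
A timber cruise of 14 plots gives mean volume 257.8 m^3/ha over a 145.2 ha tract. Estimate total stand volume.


Formula: Total Volume = Mean Volume per ha * Total Area
Total Volume = 257.8 m^3/ha * 145.2 ha
Total Volume = 37433 m^3

37433


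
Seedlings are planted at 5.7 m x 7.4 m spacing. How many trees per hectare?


Formula: TPH = 10000 m^2/ha / (spacing_x * spacing_y)
Area per tree = 5.7 m * 7.4 m = 42.18 m^2
TPH = 10000 / 42.18 = 237 trees/ha

237


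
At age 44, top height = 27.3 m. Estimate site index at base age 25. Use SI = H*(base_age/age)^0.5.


Formula: SI = H_dom * (base_age / age)^0.5
Age ratio = 25 / 44 = 0.56818
sqrt(age_ratio) = 0.75378
SI = 27.3 * 0.75378 = 20.6 m

20.6


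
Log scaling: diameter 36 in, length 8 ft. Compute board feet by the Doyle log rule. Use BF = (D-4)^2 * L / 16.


Doyle: BF = (D - 4)^2 * L / 16
Adjusted diameter = 36 - 4 = 32 in
(D-4)^2 = 32^2 = 1024
BF = 1024 * 8 / 16 = 512 BF

512


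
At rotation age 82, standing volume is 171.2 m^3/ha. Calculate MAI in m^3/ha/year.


Formula: MAI = Total Volume / Stand Age
MAI = 171.2 m^3/ha / 82 years
MAI = 2.09 m^3/ha/year

2.09
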